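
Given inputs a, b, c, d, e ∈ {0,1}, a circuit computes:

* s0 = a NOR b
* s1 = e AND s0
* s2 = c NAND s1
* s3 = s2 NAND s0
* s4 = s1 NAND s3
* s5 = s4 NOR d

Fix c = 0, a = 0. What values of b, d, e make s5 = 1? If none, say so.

With c = 0, a = 0 fixed, none of the 8 settings of b, d, e give s5 = 1.
For example, with b=0, d=0, e=0:
s0 = a NOR b = 0 NOR 0 = 1
s1 = e AND s0 = 0 AND 1 = 0
s2 = c NAND s1 = 0 NAND 0 = 1
s3 = s2 NAND s0 = 1 NAND 1 = 0
s4 = s1 NAND s3 = 0 NAND 0 = 1
s5 = s4 NOR d = 1 NOR 0 = 0
giving s5 = 0 ≠ 1.

no solution exists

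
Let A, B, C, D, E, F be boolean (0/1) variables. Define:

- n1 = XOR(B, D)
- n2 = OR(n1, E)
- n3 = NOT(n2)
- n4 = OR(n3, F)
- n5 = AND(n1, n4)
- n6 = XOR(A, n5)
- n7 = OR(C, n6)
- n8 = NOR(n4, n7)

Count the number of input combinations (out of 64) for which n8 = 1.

n8 = NOR(n4, n7) must be 1, so both n4 = 0 and n7 = 0.
n4 = OR(n3, F) must be 0, so both n3 = 0 and F = 0.
Satisfying assignments:
  A=0, B=0, C=0, D=0, E=1, F=0
  A=0, B=0, C=0, D=1, E=0, F=0
  A=0, B=0, C=0, D=1, E=1, F=0
  A=0, B=1, C=0, D=0, E=0, F=0
  A=0, B=1, C=0, D=0, E=1, F=0
  A=0, B=1, C=0, D=1, E=1, F=0

6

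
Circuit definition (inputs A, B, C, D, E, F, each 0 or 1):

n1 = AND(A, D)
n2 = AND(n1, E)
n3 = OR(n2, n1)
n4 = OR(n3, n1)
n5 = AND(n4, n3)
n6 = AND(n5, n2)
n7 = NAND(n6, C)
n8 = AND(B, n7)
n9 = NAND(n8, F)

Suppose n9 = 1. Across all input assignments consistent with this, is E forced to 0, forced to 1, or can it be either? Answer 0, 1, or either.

Both values of E occur among assignments with n9 = 1:
  E=0: A=0, B=0, C=0, D=0, E=0, F=0
  E=1: A=0, B=0, C=0, D=0, E=1, F=0

either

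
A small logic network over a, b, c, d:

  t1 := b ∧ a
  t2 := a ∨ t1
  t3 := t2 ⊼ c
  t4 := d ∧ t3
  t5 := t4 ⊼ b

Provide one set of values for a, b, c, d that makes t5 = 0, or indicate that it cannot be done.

a=0, b=1, c=0, d=1

t5 = t4 ⊼ b must be 0, so both t4 = 1 and b = 1.
t4 = d ∧ t3 must be 1, so both d = 1 and t3 = 1.
t3 = t2 ⊼ c must be 1, so at least one of t2, c is 0.
Check with a=0, b=1, c=0, d=1:
t1 = b ∧ a = 1 ∧ 0 = 0
t2 = a ∨ t1 = 0 ∨ 0 = 0
t3 = t2 ⊼ c = 0 ⊼ 0 = 1
t4 = d ∧ t3 = 1 ∧ 1 = 1
t5 = t4 ⊼ b = 1 ⊼ 1 = 0
So t5 = 0 as required.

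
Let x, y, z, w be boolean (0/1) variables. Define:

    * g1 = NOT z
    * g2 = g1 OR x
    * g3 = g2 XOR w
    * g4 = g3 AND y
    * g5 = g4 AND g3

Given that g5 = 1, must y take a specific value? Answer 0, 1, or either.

1

g5 = g4 AND g3 must be 1, so both g4 = 1 and g3 = 1.
Every assignment with g5 = 1 has y = 1; there are 4 such assignment(s).
  x=0, y=1, z=0, w=0
  x=0, y=1, z=1, w=1
  x=1, y=1, z=0, w=0
  x=1, y=1, z=1, w=0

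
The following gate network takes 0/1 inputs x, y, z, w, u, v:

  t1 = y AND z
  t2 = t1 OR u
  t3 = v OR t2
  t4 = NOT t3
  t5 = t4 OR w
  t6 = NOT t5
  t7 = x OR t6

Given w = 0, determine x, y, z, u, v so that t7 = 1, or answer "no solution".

x=1 y=0 z=1 u=0 v=1

t7 = x OR t6 must be 1, so at least one of x, t6 is 1.
Check with w = 0 and x=1, y=0, z=1, u=0, v=1:
t1 = y AND z = 0 AND 1 = 0
t2 = t1 OR u = 0 OR 0 = 0
t3 = v OR t2 = 1 OR 0 = 1
t4 = NOT t3 = NOT 1 = 0
t5 = t4 OR w = 0 OR 0 = 0
t6 = NOT t5 = NOT 0 = 1
t7 = x OR t6 = 1 OR 1 = 1
So t7 = 1.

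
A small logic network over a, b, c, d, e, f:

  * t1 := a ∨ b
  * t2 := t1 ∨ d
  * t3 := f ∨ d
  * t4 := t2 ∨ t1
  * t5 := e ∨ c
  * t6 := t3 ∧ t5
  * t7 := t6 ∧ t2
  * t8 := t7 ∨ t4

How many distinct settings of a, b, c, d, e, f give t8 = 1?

56

t8 = t7 ∨ t4 must be 1, so at least one of t7, t4 is 1.
Enumerating the 64 input combinations, 56 give t8 = 1 and 8 give t8 = 0.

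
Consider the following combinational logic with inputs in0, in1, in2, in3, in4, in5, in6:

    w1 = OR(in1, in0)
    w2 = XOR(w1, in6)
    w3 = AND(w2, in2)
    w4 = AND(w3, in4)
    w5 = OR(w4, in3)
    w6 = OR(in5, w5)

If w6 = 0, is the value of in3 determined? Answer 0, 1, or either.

0

w6 = OR(in5, w5) must be 0, so both in5 = 0 and w5 = 0.
w5 = OR(w4, in3) must be 0, so both w4 = 0 and in3 = 0.
Every assignment with w6 = 0 has in3 = 0; there are 28 such assignment(s).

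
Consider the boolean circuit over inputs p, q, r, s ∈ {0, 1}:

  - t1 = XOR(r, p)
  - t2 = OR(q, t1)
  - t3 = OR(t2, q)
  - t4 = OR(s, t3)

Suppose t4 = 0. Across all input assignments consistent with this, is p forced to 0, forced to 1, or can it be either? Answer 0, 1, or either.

Both values of p occur among assignments with t4 = 0:
  p=0: p=0, q=0, r=0, s=0
  p=1: p=1, q=0, r=1, s=0

either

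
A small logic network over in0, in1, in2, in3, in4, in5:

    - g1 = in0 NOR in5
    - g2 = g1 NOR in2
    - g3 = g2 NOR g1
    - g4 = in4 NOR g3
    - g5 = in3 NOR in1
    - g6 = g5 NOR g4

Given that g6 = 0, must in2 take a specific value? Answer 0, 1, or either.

Both values of in2 occur among assignments with g6 = 0:
  in2=0: in0=0, in1=0, in2=0, in3=0, in4=0, in5=0
  in2=1: in0=0, in1=0, in2=1, in3=0, in4=0, in5=0

either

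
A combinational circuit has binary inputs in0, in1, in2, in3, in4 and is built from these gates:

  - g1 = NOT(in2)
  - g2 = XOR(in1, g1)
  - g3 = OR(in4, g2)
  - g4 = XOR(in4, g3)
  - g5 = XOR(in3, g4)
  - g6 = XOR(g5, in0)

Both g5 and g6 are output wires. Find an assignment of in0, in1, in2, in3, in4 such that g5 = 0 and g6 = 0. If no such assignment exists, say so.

in0=0, in1=1, in2=1, in3=1, in4=0

Check with in0=0, in1=1, in2=1, in3=1, in4=0:
g1 = NOT(in2) = NOT 1 = 0
g2 = XOR(in1, g1) = XOR(1, 0) = 1
g3 = OR(in4, g2) = OR(0, 1) = 1
g4 = XOR(in4, g3) = XOR(0, 1) = 1
g5 = XOR(in3, g4) = XOR(1, 1) = 0
g6 = XOR(g5, in0) = XOR(0, 0) = 0
So g5 = 0 and g6 = 0.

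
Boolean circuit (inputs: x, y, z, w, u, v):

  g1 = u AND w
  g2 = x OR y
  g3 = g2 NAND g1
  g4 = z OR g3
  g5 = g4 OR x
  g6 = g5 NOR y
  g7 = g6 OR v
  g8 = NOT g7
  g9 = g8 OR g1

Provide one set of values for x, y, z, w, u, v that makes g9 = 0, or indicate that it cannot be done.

g9 = g8 OR g1 must be 0, so both g8 = 0 and g1 = 0.
Check with x=0, y=1, z=1, w=0, u=1, v=1:
g1 = u AND w = 1 AND 0 = 0
g2 = x OR y = 0 OR 1 = 1
g3 = g2 NAND g1 = 1 NAND 0 = 1
g4 = z OR g3 = 1 OR 1 = 1
g5 = g4 OR x = 1 OR 0 = 1
g6 = g5 NOR y = 1 NOR 1 = 0
g7 = g6 OR v = 0 OR 1 = 1
g8 = NOT g7 = NOT 1 = 0
g9 = g8 OR g1 = 0 OR 0 = 0
So g9 = 0 as required.

x=0, y=1, z=1, w=0, u=1, v=1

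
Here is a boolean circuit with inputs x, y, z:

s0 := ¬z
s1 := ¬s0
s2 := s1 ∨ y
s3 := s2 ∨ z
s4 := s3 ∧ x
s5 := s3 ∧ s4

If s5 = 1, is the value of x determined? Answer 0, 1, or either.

s5 = s3 ∧ s4 must be 1, so both s3 = 1 and s4 = 1.
Every assignment with s5 = 1 has x = 1; there are 3 such assignment(s).
  x=1, y=0, z=1
  x=1, y=1, z=0
  x=1, y=1, z=1

1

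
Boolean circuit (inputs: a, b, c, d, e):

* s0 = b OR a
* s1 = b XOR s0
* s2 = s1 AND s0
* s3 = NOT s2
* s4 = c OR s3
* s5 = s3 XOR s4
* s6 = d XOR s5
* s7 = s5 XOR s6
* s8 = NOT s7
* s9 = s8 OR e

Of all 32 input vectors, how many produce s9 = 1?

s9 = s8 OR e must be 1, so at least one of s8, e is 1.
Enumerating the 32 input combinations, 24 give s9 = 1 and 8 give s9 = 0.

24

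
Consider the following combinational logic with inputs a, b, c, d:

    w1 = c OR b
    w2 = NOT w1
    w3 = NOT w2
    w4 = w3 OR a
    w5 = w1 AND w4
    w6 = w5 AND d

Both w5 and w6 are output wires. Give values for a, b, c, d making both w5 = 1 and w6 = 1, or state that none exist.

a=1, b=1, c=1, d=1

Check with a=1, b=1, c=1, d=1:
w1 = c OR b = 1 OR 1 = 1
w2 = NOT w1 = NOT 1 = 0
w3 = NOT w2 = NOT 0 = 1
w4 = w3 OR a = 1 OR 1 = 1
w5 = w1 AND w4 = 1 AND 1 = 1
w6 = w5 AND d = 1 AND 1 = 1
So w5 = 1 and w6 = 1.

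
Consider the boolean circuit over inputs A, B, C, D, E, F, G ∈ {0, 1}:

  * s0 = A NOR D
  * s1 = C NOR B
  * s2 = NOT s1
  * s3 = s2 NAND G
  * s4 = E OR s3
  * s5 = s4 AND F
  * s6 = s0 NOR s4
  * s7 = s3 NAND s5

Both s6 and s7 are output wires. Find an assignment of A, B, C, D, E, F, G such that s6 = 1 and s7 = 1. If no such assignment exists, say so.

Check with A=1 B=0 C=1 D=0 E=0 F=0 G=1:
s0 = A NOR D = 1 NOR 0 = 0
s1 = C NOR B = 1 NOR 0 = 0
s2 = NOT s1 = NOT 0 = 1
s3 = s2 NAND G = 1 NAND 1 = 0
s4 = E OR s3 = 0 OR 0 = 0
s5 = s4 AND F = 0 AND 0 = 0
s6 = s0 NOR s4 = 0 NOR 0 = 1
s7 = s3 NAND s5 = 0 NAND 0 = 1
So s6 = 1 and s7 = 1.

A=1 B=0 C=1 D=0 E=0 F=0 G=1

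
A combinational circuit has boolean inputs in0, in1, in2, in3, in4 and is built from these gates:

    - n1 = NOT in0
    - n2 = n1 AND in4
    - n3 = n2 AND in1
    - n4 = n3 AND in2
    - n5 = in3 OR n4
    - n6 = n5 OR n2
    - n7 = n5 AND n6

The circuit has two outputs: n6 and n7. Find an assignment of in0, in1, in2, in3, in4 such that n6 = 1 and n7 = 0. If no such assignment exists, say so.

Check with in0=0 in1=0 in2=0 in3=0 in4=1:
n1 = NOT in0 = NOT 0 = 1
n2 = n1 AND in4 = 1 AND 1 = 1
n3 = n2 AND in1 = 1 AND 0 = 0
n4 = n3 AND in2 = 0 AND 0 = 0
n5 = in3 OR n4 = 0 OR 0 = 0
n6 = n5 OR n2 = 0 OR 1 = 1
n7 = n5 AND n6 = 0 AND 1 = 0
So n6 = 1 and n7 = 0.

in0=0 in1=0 in2=0 in3=0 in4=1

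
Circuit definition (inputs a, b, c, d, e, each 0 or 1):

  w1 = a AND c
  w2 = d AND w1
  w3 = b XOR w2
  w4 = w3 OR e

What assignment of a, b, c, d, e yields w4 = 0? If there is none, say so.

a=1, b=0, c=0, d=1, e=0

w4 = w3 OR e must be 0, so both w3 = 0 and e = 0.
w3 = b XOR w2 must be 0, so b and w2 are equal.
Check with a=1, b=0, c=0, d=1, e=0:
w1 = a AND c = 1 AND 0 = 0
w2 = d AND w1 = 1 AND 0 = 0
w3 = b XOR w2 = 0 XOR 0 = 0
w4 = w3 OR e = 0 OR 0 = 0
So w4 = 0 as required.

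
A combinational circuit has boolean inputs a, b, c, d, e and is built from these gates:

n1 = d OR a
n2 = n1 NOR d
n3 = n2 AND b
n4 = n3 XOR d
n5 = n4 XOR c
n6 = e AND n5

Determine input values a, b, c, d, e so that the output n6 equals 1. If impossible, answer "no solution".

n6 = e AND n5 must be 1, so both e = 1 and n5 = 1.
n5 = n4 XOR c must be 1, so n4 and c differ.
Check with a=0 b=0 c=1 d=0 e=1:
n1 = d OR a = 0 OR 0 = 0
n2 = n1 NOR d = 0 NOR 0 = 1
n3 = n2 AND b = 1 AND 0 = 0
n4 = n3 XOR d = 0 XOR 0 = 0
n5 = n4 XOR c = 0 XOR 1 = 1
n6 = e AND n5 = 1 AND 1 = 1
So n6 = 1 as required.

a=0 b=0 c=1 d=0 e=1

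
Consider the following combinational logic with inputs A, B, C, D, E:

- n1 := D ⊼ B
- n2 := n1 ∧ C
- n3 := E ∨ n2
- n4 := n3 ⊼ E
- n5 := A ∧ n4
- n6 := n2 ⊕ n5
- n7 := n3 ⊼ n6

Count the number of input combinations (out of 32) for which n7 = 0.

n7 = n3 ⊼ n6 must be 0, so both n3 = 1 and n6 = 1.
n3 = E ∨ n2 must be 1, so at least one of E, n2 is 1.
Enumerating the 32 input combinations, 9 give n7 = 0 and 23 give n7 = 1.

9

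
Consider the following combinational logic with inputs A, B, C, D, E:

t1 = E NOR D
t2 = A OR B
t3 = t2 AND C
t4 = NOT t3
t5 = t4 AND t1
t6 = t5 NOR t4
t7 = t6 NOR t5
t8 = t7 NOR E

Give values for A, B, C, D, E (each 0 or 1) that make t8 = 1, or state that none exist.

A=1, B=1, C=0, D=0, E=0

t8 = t7 NOR E must be 1, so both t7 = 0 and E = 0.
Check with A=1, B=1, C=0, D=0, E=0:
t1 = E NOR D = 0 NOR 0 = 1
t2 = A OR B = 1 OR 1 = 1
t3 = t2 AND C = 1 AND 0 = 0
t4 = NOT t3 = NOT 0 = 1
t5 = t4 AND t1 = 1 AND 1 = 1
t6 = t5 NOR t4 = 1 NOR 1 = 0
t7 = t6 NOR t5 = 0 NOR 1 = 0
t8 = t7 NOR E = 0 NOR 0 = 1
So t8 = 1 as required.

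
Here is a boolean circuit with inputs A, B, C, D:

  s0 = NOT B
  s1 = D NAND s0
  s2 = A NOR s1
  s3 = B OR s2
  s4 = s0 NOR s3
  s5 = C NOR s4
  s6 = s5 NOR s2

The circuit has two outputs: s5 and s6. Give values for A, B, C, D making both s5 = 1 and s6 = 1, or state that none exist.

Across all 16 input combinations, none give both s5 = 1 and s6 = 1.

no solution exists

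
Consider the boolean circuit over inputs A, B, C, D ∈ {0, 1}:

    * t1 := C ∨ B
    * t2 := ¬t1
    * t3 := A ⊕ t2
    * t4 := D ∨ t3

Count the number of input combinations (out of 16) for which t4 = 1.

t4 = D ∨ t3 must be 1, so at least one of D, t3 is 1.
Enumerating the 16 input combinations, 12 give t4 = 1 and 4 give t4 = 0.

12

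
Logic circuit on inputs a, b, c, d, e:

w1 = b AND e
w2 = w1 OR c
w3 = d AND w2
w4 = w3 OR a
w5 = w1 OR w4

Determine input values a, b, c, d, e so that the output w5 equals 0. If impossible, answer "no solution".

Check with a=0 b=1 c=1 d=0 e=0:
w1 = b AND e = 1 AND 0 = 0
w2 = w1 OR c = 0 OR 1 = 1
w3 = d AND w2 = 0 AND 1 = 0
w4 = w3 OR a = 0 OR 0 = 0
w5 = w1 OR w4 = 0 OR 0 = 0
So w5 = 0 as required.

a=0 b=1 c=1 d=0 e=0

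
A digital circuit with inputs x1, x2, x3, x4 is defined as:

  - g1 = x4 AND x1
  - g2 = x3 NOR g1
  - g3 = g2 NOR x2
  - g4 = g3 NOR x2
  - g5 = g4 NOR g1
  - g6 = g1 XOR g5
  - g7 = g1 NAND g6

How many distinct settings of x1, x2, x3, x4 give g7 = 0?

4

g7 = g1 NAND g6 must be 0, so both g1 = 1 and g6 = 1.
g1 = x4 AND x1 must be 1, so both x4 = 1 and x1 = 1.
Enumerating the 16 input combinations, 4 give g7 = 0 and 12 give g7 = 1.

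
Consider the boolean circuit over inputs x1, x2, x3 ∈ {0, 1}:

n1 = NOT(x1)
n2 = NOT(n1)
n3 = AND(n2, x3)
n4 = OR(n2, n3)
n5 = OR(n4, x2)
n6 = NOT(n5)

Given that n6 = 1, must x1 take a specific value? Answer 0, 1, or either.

n6 = NOT(n5) must be 1, so n5 = 0.
n5 = OR(n4, x2) must be 0, so both n4 = 0 and x2 = 0.
Every assignment with n6 = 1 has x1 = 0; there are 2 such assignment(s).
  x1=0, x2=0, x3=0
  x1=0, x2=0, x3=1

0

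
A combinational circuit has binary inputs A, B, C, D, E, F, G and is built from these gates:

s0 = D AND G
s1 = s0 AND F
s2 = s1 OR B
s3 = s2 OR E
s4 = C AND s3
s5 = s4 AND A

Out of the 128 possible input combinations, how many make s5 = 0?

103

s5 = s4 AND A must be 0, so at least one of s4, A is 0.
Enumerating the 128 input combinations, 103 give s5 = 0 and 25 give s5 = 1.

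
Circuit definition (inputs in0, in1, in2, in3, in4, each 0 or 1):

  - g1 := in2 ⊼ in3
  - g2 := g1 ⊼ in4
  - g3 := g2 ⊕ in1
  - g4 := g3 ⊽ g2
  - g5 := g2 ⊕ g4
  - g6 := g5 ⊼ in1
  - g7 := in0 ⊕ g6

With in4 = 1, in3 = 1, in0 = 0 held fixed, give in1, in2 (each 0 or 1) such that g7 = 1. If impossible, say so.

g7 = in0 ⊕ g6 must be 1, so in0 and g6 differ.
Check with in4 = 1, in3 = 1, in0 = 0 and in1=0, in2=0:
g1 = in2 ⊼ in3 = 0 ⊼ 1 = 1
g2 = g1 ⊼ in4 = 1 ⊼ 1 = 0
g3 = g2 ⊕ in1 = 0 ⊕ 0 = 0
g4 = g3 ⊽ g2 = 0 ⊽ 0 = 1
g5 = g2 ⊕ g4 = 0 ⊕ 1 = 1
g6 = g5 ⊼ in1 = 1 ⊼ 0 = 1
g7 = in0 ⊕ g6 = 0 ⊕ 1 = 1
So g7 = 1.

in1=0, in2=0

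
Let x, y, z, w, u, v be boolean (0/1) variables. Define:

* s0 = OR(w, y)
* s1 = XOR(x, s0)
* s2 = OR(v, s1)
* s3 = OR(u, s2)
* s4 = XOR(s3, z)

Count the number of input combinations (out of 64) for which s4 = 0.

32

s4 = XOR(s3, z) must be 0, so s3 and z are equal.
Enumerating the 64 input combinations, 32 give s4 = 0 and 32 give s4 = 1.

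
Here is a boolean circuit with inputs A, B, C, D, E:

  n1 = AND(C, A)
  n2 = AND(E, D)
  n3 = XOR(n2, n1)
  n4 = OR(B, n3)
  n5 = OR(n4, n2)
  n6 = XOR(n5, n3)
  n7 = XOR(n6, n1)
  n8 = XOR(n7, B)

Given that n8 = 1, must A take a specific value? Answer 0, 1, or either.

Both values of A occur among assignments with n8 = 1:
  A=0: A=0, B=1, C=0, D=1, E=1
  A=1: A=1, B=0, C=1, D=0, E=0

either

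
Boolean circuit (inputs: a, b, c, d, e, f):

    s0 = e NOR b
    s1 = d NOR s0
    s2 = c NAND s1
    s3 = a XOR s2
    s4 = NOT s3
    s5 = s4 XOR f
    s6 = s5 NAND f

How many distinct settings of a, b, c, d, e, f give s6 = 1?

s6 = s5 NAND f must be 1, so at least one of s5, f is 0.
Enumerating the 64 input combinations, 48 give s6 = 1 and 16 give s6 = 0.

48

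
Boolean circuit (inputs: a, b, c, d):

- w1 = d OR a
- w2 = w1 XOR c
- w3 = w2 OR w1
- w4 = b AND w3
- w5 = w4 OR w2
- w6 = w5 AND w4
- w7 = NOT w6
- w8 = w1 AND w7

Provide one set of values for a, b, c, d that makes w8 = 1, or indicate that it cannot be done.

w8 = w1 AND w7 must be 1, so both w1 = 1 and w7 = 1.
Check with a=1 b=0 c=0 d=1:
w1 = d OR a = 1 OR 1 = 1
w2 = w1 XOR c = 1 XOR 0 = 1
w3 = w2 OR w1 = 1 OR 1 = 1
w4 = b AND w3 = 0 AND 1 = 0
w5 = w4 OR w2 = 0 OR 1 = 1
w6 = w5 AND w4 = 1 AND 0 = 0
w7 = NOT w6 = NOT 0 = 1
w8 = w1 AND w7 = 1 AND 1 = 1
So w8 = 1 as required.

a=1 b=0 c=0 d=1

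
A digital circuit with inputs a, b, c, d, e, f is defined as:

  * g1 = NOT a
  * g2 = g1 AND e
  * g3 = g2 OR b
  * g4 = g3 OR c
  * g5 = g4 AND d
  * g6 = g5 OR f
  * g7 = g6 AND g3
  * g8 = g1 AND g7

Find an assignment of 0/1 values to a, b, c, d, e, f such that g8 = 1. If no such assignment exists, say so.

a=0, b=0, c=0, d=0, e=1, f=1

g8 = g1 AND g7 must be 1, so both g1 = 1 and g7 = 1.
g1 = NOT a must be 1, so a = 0.
g7 = g6 AND g3 must be 1, so both g6 = 1 and g3 = 1.
Check with a=0, b=0, c=0, d=0, e=1, f=1:
g1 = NOT a = NOT 0 = 1
g2 = g1 AND e = 1 AND 1 = 1
g3 = g2 OR b = 1 OR 0 = 1
g4 = g3 OR c = 1 OR 0 = 1
g5 = g4 AND d = 1 AND 0 = 0
g6 = g5 OR f = 0 OR 1 = 1
g7 = g6 AND g3 = 1 AND 1 = 1
g8 = g1 AND g7 = 1 AND 1 = 1
So g8 = 1 as required.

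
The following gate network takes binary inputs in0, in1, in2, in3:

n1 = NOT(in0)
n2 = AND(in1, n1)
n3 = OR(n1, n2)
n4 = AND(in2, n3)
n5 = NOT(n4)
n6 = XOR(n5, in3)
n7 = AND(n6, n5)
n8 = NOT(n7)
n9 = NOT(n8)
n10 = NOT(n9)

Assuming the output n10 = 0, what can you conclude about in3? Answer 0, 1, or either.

n10 = NOT(n9) must be 0, so n9 = 1.
n9 = NOT(n8) must be 1, so n8 = 0.
n8 = NOT(n7) must be 0, so n7 = 1.
Every assignment with n10 = 0 has in3 = 0; there are 6 such assignment(s).

0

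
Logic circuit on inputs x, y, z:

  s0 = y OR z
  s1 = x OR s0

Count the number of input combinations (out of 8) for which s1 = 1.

7

s1 = x OR s0 must be 1, so at least one of x, s0 is 1.
Enumerating the 8 input combinations, 7 give s1 = 1 and 1 give s1 = 0.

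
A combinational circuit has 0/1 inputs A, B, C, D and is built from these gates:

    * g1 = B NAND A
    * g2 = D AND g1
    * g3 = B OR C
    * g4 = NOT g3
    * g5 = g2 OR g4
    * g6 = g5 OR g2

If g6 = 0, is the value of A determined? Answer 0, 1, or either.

either

Both values of A occur among assignments with g6 = 0:
  A=0: A=0, B=0, C=1, D=0
  A=1: A=1, B=0, C=1, D=0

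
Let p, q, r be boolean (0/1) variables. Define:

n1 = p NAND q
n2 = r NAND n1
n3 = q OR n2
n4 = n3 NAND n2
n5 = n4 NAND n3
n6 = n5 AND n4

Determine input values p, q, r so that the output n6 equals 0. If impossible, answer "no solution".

p=1, q=0, r=0

Check with p=1, q=0, r=0:
n1 = p NAND q = 1 NAND 0 = 1
n2 = r NAND n1 = 0 NAND 1 = 1
n3 = q OR n2 = 0 OR 1 = 1
n4 = n3 NAND n2 = 1 NAND 1 = 0
n5 = n4 NAND n3 = 0 NAND 1 = 1
n6 = n5 AND n4 = 1 AND 0 = 0
So n6 = 0 as required.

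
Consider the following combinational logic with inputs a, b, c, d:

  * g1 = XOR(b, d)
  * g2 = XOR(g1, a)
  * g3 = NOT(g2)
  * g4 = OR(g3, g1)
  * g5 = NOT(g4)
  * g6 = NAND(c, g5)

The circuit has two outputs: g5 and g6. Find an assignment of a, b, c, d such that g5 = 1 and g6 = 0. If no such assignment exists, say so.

a=1 b=0 c=1 d=0

Check with a=1 b=0 c=1 d=0:
g1 = XOR(b, d) = XOR(0, 0) = 0
g2 = XOR(g1, a) = XOR(0, 1) = 1
g3 = NOT(g2) = NOT 1 = 0
g4 = OR(g3, g1) = OR(0, 0) = 0
g5 = NOT(g4) = NOT 0 = 1
g6 = NAND(c, g5) = NAND(1, 1) = 0
So g5 = 1 and g6 = 0.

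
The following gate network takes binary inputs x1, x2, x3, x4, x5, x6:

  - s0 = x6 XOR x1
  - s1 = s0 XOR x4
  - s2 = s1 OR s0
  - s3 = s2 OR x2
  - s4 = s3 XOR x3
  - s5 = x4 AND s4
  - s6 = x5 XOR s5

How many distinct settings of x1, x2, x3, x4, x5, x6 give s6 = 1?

32

s6 = x5 XOR s5 must be 1, so x5 and s5 differ.
Enumerating the 64 input combinations, 32 give s6 = 1 and 32 give s6 = 0.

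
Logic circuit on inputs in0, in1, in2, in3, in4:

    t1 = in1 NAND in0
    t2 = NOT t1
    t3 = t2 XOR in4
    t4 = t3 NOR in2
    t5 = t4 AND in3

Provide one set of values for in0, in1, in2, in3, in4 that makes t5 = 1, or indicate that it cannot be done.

Check with in0=1 in1=1 in2=0 in3=1 in4=1:
t1 = in1 NAND in0 = 1 NAND 1 = 0
t2 = NOT t1 = NOT 0 = 1
t3 = t2 XOR in4 = 1 XOR 1 = 0
t4 = t3 NOR in2 = 0 NOR 0 = 1
t5 = t4 AND in3 = 1 AND 1 = 1
So t5 = 1 as required.

in0=1 in1=1 in2=0 in3=1 in4=1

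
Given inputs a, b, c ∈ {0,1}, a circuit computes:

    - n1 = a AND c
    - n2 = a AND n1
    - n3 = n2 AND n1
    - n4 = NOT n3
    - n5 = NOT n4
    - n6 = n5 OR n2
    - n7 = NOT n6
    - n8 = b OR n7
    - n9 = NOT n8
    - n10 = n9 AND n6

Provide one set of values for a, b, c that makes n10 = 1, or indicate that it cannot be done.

a=1, b=0, c=1

Check with a=1, b=0, c=1:
n1 = a AND c = 1 AND 1 = 1
n2 = a AND n1 = 1 AND 1 = 1
n3 = n2 AND n1 = 1 AND 1 = 1
n4 = NOT n3 = NOT 1 = 0
n5 = NOT n4 = NOT 0 = 1
n6 = n5 OR n2 = 1 OR 1 = 1
n7 = NOT n6 = NOT 1 = 0
n8 = b OR n7 = 0 OR 0 = 0
n9 = NOT n8 = NOT 0 = 1
n10 = n9 AND n6 = 1 AND 1 = 1
So n10 = 1 as required.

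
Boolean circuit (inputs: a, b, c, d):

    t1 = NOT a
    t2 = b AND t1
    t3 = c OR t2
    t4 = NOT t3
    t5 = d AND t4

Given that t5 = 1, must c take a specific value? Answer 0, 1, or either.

0

t5 = d AND t4 must be 1, so both d = 1 and t4 = 1.
t4 = NOT t3 must be 1, so t3 = 0.
Every assignment with t5 = 1 has c = 0; there are 3 such assignment(s).
  a=0, b=0, c=0, d=1
  a=1, b=0, c=0, d=1
  a=1, b=1, c=0, d=1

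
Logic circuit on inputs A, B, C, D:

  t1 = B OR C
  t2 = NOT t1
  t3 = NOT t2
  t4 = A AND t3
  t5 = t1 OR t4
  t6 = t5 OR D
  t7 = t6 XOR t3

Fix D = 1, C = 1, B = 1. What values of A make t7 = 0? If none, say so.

A=0

Check with D = 1, C = 1, B = 1 and A=0:
t1 = B OR C = 1 OR 1 = 1
t2 = NOT t1 = NOT 1 = 0
t3 = NOT t2 = NOT 0 = 1
t4 = A AND t3 = 0 AND 1 = 0
t5 = t1 OR t4 = 1 OR 0 = 1
t6 = t5 OR D = 1 OR 1 = 1
t7 = t6 XOR t3 = 1 XOR 1 = 0
So t7 = 0.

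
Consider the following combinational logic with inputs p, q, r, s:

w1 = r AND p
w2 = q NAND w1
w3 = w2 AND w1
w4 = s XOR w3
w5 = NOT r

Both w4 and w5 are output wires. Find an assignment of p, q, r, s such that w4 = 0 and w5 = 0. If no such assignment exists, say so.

Check with p=0, q=0, r=1, s=0:
w1 = r AND p = 1 AND 0 = 0
w2 = q NAND w1 = 0 NAND 0 = 1
w3 = w2 AND w1 = 1 AND 0 = 0
w4 = s XOR w3 = 0 XOR 0 = 0
w5 = NOT r = NOT 1 = 0
So w4 = 0 and w5 = 0.

p=0, q=0, r=1, s=0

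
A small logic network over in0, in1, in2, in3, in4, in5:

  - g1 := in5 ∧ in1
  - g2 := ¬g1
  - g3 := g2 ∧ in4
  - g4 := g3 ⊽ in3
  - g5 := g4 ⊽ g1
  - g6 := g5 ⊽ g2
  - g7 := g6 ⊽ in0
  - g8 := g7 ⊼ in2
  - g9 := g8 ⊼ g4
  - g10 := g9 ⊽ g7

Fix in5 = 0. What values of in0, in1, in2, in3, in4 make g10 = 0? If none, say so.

in0=0 in1=1 in2=1 in3=0 in4=1

g10 = g9 ⊽ g7 must be 0, so at least one of g9, g7 is 1.
Check with in5 = 0 and in0=0, in1=1, in2=1, in3=0, in4=1:
g1 = in5 ∧ in1 = 0 ∧ 1 = 0
g2 = ¬g1 = ¬0 = 1
g3 = g2 ∧ in4 = 1 ∧ 1 = 1
g4 = g3 ⊽ in3 = 1 ⊽ 0 = 0
g5 = g4 ⊽ g1 = 0 ⊽ 0 = 1
g6 = g5 ⊽ g2 = 1 ⊽ 1 = 0
g7 = g6 ⊽ in0 = 0 ⊽ 0 = 1
g8 = g7 ⊼ in2 = 1 ⊼ 1 = 0
g9 = g8 ⊼ g4 = 0 ⊼ 0 = 1
g10 = g9 ⊽ g7 = 1 ⊽ 1 = 0
So g10 = 0.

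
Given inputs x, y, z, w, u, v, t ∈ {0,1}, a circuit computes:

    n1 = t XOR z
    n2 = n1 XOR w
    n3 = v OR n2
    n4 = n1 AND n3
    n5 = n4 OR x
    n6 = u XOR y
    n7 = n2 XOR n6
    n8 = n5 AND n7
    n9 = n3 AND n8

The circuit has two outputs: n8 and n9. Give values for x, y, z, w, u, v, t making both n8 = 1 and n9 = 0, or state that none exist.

Check with x=1, y=0, z=1, w=0, u=1, v=0, t=1:
n1 = t XOR z = 1 XOR 1 = 0
n2 = n1 XOR w = 0 XOR 0 = 0
n3 = v OR n2 = 0 OR 0 = 0
n4 = n1 AND n3 = 0 AND 0 = 0
n5 = n4 OR x = 0 OR 1 = 1
n6 = u XOR y = 1 XOR 0 = 1
n7 = n2 XOR n6 = 0 XOR 1 = 1
n8 = n5 AND n7 = 1 AND 1 = 1
n9 = n3 AND n8 = 0 AND 1 = 0
So n8 = 1 and n9 = 0.

x=1, y=0, z=1, w=0, u=1, v=0, t=1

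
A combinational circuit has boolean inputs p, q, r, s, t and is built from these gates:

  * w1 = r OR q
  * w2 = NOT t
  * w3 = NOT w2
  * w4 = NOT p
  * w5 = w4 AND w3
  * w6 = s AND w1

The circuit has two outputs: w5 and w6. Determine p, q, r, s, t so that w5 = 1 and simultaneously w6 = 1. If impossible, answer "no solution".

p=0 q=1 r=1 s=1 t=1

Check with p=0 q=1 r=1 s=1 t=1:
w1 = r OR q = 1 OR 1 = 1
w2 = NOT t = NOT 1 = 0
w3 = NOT w2 = NOT 0 = 1
w4 = NOT p = NOT 0 = 1
w5 = w4 AND w3 = 1 AND 1 = 1
w6 = s AND w1 = 1 AND 1 = 1
So w5 = 1 and w6 = 1.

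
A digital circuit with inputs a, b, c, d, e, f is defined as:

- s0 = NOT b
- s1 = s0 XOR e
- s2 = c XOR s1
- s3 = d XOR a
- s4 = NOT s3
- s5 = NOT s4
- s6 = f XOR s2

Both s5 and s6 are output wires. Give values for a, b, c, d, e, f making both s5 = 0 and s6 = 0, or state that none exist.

a=0, b=0, c=1, d=0, e=0, f=0

Check with a=0, b=0, c=1, d=0, e=0, f=0:
s0 = NOT b = NOT 0 = 1
s1 = s0 XOR e = 1 XOR 0 = 1
s2 = c XOR s1 = 1 XOR 1 = 0
s3 = d XOR a = 0 XOR 0 = 0
s4 = NOT s3 = NOT 0 = 1
s5 = NOT s4 = NOT 1 = 0
s6 = f XOR s2 = 0 XOR 0 = 0
So s5 = 0 and s6 = 0.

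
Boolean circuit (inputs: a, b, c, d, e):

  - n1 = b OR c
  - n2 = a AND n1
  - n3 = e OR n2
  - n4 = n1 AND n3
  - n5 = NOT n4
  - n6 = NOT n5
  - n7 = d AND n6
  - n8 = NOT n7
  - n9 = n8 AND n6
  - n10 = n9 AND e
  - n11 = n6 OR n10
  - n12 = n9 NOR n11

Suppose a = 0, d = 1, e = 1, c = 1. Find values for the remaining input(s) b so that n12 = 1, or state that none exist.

no solution exists

With a = 0, d = 1, e = 1, c = 1 fixed, none of the 2 settings of b give n12 = 1.
For example, with b=1:
n1 = b OR c = 1 OR 1 = 1
n2 = a AND n1 = 0 AND 1 = 0
n3 = e OR n2 = 1 OR 0 = 1
n4 = n1 AND n3 = 1 AND 1 = 1
n5 = NOT n4 = NOT 1 = 0
n6 = NOT n5 = NOT 0 = 1
n7 = d AND n6 = 1 AND 1 = 1
n8 = NOT n7 = NOT 1 = 0
n9 = n8 AND n6 = 0 AND 1 = 0
n10 = n9 AND e = 0 AND 1 = 0
n11 = n6 OR n10 = 1 OR 0 = 1
n12 = n9 NOR n11 = 0 NOR 1 = 0
giving n12 = 0 ≠ 1.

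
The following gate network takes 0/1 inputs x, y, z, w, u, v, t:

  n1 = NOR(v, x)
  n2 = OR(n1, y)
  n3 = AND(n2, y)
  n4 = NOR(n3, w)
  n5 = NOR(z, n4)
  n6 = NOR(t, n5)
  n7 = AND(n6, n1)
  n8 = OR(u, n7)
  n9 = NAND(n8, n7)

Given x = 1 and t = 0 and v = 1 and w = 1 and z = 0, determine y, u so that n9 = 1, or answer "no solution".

y=0, u=0

Check with x = 1 and t = 0 and v = 1 and w = 1 and z = 0 and y=0, u=0:
n1 = NOR(v, x) = NOR(1, 1) = 0
n2 = OR(n1, y) = OR(0, 0) = 0
n3 = AND(n2, y) = AND(0, 0) = 0
n4 = NOR(n3, w) = NOR(0, 1) = 0
n5 = NOR(z, n4) = NOR(0, 0) = 1
n6 = NOR(t, n5) = NOR(0, 1) = 0
n7 = AND(n6, n1) = AND(0, 0) = 0
n8 = OR(u, n7) = OR(0, 0) = 0
n9 = NAND(n8, n7) = NAND(0, 0) = 1
So n9 = 1.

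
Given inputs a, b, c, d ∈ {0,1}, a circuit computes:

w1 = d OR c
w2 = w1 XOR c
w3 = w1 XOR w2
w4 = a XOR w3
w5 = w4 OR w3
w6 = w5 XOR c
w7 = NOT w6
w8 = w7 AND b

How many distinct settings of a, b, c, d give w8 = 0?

10

w8 = w7 AND b must be 0, so at least one of w7, b is 0.
Enumerating the 16 input combinations, 10 give w8 = 0 and 6 give w8 = 1.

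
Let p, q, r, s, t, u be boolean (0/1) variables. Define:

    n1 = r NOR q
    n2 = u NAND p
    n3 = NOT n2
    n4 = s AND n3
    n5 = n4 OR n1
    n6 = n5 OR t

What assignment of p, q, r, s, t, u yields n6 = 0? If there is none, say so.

p=0, q=1, r=0, s=1, t=0, u=0

Check with p=0, q=1, r=0, s=1, t=0, u=0:
n1 = r NOR q = 0 NOR 1 = 0
n2 = u NAND p = 0 NAND 0 = 1
n3 = NOT n2 = NOT 1 = 0
n4 = s AND n3 = 1 AND 0 = 0
n5 = n4 OR n1 = 0 OR 0 = 0
n6 = n5 OR t = 0 OR 0 = 0
So n6 = 0 as required.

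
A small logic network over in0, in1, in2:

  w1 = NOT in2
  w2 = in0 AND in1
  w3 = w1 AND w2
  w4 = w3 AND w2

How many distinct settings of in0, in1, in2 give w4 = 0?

7

w4 = w3 AND w2 must be 0, so at least one of w3, w2 is 0.
Enumerating the 8 input combinations, 7 give w4 = 0 and 1 give w4 = 1.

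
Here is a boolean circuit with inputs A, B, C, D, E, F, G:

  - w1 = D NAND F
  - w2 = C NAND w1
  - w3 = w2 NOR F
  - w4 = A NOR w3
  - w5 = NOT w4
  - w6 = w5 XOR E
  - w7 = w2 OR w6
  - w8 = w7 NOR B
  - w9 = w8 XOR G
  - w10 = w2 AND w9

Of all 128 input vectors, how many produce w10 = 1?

40

w10 = w2 AND w9 must be 1, so both w2 = 1 and w9 = 1.
Enumerating the 128 input combinations, 40 give w10 = 1 and 88 give w10 = 0.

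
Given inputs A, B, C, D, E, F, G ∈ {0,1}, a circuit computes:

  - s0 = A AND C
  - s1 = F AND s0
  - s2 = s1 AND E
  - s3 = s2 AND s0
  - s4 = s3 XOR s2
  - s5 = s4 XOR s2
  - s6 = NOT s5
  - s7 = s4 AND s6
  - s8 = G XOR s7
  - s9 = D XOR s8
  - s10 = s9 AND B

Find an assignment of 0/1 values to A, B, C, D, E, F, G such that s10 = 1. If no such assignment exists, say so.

A=0 B=1 C=1 D=0 E=1 F=1 G=1

s10 = s9 AND B must be 1, so both s9 = 1 and B = 1.
Check with A=0 B=1 C=1 D=0 E=1 F=1 G=1:
s0 = A AND C = 0 AND 1 = 0
s1 = F AND s0 = 1 AND 0 = 0
s2 = s1 AND E = 0 AND 1 = 0
s3 = s2 AND s0 = 0 AND 0 = 0
s4 = s3 XOR s2 = 0 XOR 0 = 0
s5 = s4 XOR s2 = 0 XOR 0 = 0
s6 = NOT s5 = NOT 0 = 1
s7 = s4 AND s6 = 0 AND 1 = 0
s8 = G XOR s7 = 1 XOR 0 = 1
s9 = D XOR s8 = 0 XOR 1 = 1
s10 = s9 AND B = 1 AND 1 = 1
So s10 = 1 as required.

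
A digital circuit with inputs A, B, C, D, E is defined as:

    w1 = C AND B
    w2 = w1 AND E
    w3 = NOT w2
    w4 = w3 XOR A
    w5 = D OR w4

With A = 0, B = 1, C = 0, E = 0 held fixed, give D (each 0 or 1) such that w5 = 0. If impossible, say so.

With A = 0, B = 1, C = 0, E = 0 fixed, none of the 2 settings of D give w5 = 0.
For example, with D=1:
w1 = C AND B = 0 AND 1 = 0
w2 = w1 AND E = 0 AND 0 = 0
w3 = NOT w2 = NOT 0 = 1
w4 = w3 XOR A = 1 XOR 0 = 1
w5 = D OR w4 = 1 OR 1 = 1
giving w5 = 1 ≠ 0.

no solution exists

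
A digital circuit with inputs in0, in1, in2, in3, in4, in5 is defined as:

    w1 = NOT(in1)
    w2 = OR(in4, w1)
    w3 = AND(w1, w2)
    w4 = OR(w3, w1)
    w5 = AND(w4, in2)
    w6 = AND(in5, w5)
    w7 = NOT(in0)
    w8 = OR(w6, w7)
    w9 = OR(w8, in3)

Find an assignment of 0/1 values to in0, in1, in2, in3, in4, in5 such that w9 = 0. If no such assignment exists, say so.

w9 = OR(w8, in3) must be 0, so both w8 = 0 and in3 = 0.
w8 = OR(w6, w7) must be 0, so both w6 = 0 and w7 = 0.
w6 = AND(in5, w5) must be 0, so at least one of in5, w5 is 0.
Check with in0=1 in1=1 in2=1 in3=0 in4=0 in5=1:
w1 = NOT(in1) = NOT 1 = 0
w2 = OR(in4, w1) = OR(0, 0) = 0
w3 = AND(w1, w2) = AND(0, 0) = 0
w4 = OR(w3, w1) = OR(0, 0) = 0
w5 = AND(w4, in2) = AND(0, 1) = 0
w6 = AND(in5, w5) = AND(1, 0) = 0
w7 = NOT(in0) = NOT 1 = 0
w8 = OR(w6, w7) = OR(0, 0) = 0
w9 = OR(w8, in3) = OR(0, 0) = 0
So w9 = 0 as required.

in0=1 in1=1 in2=1 in3=0 in4=0 in5=1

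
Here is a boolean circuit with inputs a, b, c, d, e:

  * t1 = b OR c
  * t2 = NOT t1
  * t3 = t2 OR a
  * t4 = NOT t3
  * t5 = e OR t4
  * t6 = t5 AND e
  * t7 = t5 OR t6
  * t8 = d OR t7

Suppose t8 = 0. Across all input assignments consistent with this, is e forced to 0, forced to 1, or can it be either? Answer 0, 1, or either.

t8 = d OR t7 must be 0, so both d = 0 and t7 = 0.
t7 = t5 OR t6 must be 0, so both t5 = 0 and t6 = 0.
Every assignment with t8 = 0 has e = 0; there are 5 such assignment(s).

0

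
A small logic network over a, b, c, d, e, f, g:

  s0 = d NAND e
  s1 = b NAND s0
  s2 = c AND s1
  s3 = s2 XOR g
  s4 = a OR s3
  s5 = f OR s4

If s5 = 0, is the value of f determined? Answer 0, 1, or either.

0

s5 = f OR s4 must be 0, so both f = 0 and s4 = 0.
s4 = a OR s3 must be 0, so both a = 0 and s3 = 0.
Every assignment with s5 = 0 has f = 0; there are 16 such assignment(s).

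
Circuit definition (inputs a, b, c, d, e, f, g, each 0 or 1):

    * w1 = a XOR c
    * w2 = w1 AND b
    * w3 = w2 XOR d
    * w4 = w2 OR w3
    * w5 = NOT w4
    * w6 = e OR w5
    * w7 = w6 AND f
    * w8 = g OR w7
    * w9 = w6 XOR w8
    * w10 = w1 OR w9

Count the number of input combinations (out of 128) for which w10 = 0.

44

w10 = w1 OR w9 must be 0, so both w1 = 0 and w9 = 0.
w1 = a XOR c must be 0, so a and c are equal.
Enumerating the 128 input combinations, 44 give w10 = 0 and 84 give w10 = 1.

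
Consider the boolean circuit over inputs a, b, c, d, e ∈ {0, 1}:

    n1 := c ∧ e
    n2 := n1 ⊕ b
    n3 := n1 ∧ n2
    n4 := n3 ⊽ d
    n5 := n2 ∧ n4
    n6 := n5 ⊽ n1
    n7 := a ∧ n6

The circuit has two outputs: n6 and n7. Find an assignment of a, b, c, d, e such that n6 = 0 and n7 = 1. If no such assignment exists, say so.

Across all 32 input combinations, none give both n6 = 0 and n7 = 1.

no solution exists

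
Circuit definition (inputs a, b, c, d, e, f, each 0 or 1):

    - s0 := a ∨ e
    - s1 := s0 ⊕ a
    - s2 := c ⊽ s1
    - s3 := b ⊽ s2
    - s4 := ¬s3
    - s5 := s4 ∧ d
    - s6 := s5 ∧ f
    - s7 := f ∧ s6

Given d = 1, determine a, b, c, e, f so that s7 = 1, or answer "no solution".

a=0 b=1 c=1 e=0 f=1

Check with d = 1 and a=0, b=1, c=1, e=0, f=1:
s0 = a ∨ e = 0 ∨ 0 = 0
s1 = s0 ⊕ a = 0 ⊕ 0 = 0
s2 = c ⊽ s1 = 1 ⊽ 0 = 0
s3 = b ⊽ s2 = 1 ⊽ 0 = 0
s4 = ¬s3 = ¬0 = 1
s5 = s4 ∧ d = 1 ∧ 1 = 1
s6 = s5 ∧ f = 1 ∧ 1 = 1
s7 = f ∧ s6 = 1 ∧ 1 = 1
So s7 = 1.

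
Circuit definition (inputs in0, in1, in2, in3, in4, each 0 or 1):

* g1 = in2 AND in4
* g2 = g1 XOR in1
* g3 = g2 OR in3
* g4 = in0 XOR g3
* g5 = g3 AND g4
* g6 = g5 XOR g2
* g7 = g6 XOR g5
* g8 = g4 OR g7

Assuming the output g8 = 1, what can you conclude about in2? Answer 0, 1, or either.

either

Both values of in2 occur among assignments with g8 = 1:
  in2=0: in0=0, in1=0, in2=0, in3=1, in4=0
  in2=1: in0=0, in1=0, in2=1, in3=0, in4=1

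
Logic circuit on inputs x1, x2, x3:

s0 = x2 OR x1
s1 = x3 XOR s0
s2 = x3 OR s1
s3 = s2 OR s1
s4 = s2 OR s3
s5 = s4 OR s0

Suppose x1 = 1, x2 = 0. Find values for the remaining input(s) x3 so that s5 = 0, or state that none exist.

With x1 = 1, x2 = 0 fixed, none of the 2 settings of x3 give s5 = 0.
For example, with x3=0:
s0 = x2 OR x1 = 0 OR 1 = 1
s1 = x3 XOR s0 = 0 XOR 1 = 1
s2 = x3 OR s1 = 0 OR 1 = 1
s3 = s2 OR s1 = 1 OR 1 = 1
s4 = s2 OR s3 = 1 OR 1 = 1
s5 = s4 OR s0 = 1 OR 1 = 1
giving s5 = 1 ≠ 0.

no solution exists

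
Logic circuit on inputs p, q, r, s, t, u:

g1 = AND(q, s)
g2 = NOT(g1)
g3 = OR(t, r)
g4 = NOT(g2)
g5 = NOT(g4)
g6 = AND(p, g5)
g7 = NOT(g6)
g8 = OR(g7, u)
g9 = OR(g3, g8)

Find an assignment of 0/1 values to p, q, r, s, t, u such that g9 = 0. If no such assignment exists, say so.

p=1 q=0 r=0 s=1 t=0 u=0

g9 = OR(g3, g8) must be 0, so both g3 = 0 and g8 = 0.
Check with p=1 q=0 r=0 s=1 t=0 u=0:
g1 = AND(q, s) = AND(0, 1) = 0
g2 = NOT(g1) = NOT 0 = 1
g3 = OR(t, r) = OR(0, 0) = 0
g4 = NOT(g2) = NOT 1 = 0
g5 = NOT(g4) = NOT 0 = 1
g6 = AND(p, g5) = AND(1, 1) = 1
g7 = NOT(g6) = NOT 1 = 0
g8 = OR(g7, u) = OR(0, 0) = 0
g9 = OR(g3, g8) = OR(0, 0) = 0
So g9 = 0 as required.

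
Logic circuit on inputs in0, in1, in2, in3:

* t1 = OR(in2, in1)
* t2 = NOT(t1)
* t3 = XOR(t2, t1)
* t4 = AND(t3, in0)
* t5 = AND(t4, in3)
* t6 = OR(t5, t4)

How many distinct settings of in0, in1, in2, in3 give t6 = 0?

8

t6 = OR(t5, t4) must be 0, so both t5 = 0 and t4 = 0.
Enumerating the 16 input combinations, 8 give t6 = 0 and 8 give t6 = 1.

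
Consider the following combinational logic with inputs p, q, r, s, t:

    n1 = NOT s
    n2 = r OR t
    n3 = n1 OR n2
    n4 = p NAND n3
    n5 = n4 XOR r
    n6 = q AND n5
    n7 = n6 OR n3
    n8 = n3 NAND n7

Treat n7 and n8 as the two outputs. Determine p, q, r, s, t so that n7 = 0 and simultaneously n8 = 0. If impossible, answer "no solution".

no solution exists

Across all 32 input combinations, none give both n7 = 0 and n8 = 0.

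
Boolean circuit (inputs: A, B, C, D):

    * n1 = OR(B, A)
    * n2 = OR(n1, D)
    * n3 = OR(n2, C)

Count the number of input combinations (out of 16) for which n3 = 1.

n3 = OR(n2, C) must be 1, so at least one of n2, C is 1.
Enumerating the 16 input combinations, 15 give n3 = 1 and 1 give n3 = 0.

15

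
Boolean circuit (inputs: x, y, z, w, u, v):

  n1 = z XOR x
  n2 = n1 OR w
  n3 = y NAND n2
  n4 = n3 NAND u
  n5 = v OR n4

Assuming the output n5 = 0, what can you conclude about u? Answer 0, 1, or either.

n5 = v OR n4 must be 0, so both v = 0 and n4 = 0.
Every assignment with n5 = 0 has u = 1; there are 10 such assignment(s).

1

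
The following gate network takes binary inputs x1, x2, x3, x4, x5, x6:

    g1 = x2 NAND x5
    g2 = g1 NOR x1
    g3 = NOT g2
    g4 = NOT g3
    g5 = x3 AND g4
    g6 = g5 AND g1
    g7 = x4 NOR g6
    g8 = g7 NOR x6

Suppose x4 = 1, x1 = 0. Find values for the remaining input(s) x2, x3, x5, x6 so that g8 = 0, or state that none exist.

Check with x4 = 1, x1 = 0 and x2=1, x3=1, x5=0, x6=1:
g1 = x2 NAND x5 = 1 NAND 0 = 1
g2 = g1 NOR x1 = 1 NOR 0 = 0
g3 = NOT g2 = NOT 0 = 1
g4 = NOT g3 = NOT 1 = 0
g5 = x3 AND g4 = 1 AND 0 = 0
g6 = g5 AND g1 = 0 AND 1 = 0
g7 = x4 NOR g6 = 1 NOR 0 = 0
g8 = g7 NOR x6 = 0 NOR 1 = 0
So g8 = 0.

x2=1, x3=1, x5=0, x6=1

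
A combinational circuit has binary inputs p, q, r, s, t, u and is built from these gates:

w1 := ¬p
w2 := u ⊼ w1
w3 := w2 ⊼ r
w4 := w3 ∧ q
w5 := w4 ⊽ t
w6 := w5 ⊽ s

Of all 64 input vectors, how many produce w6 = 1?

21

w6 = w5 ⊽ s must be 1, so both w5 = 0 and s = 0.
w5 = w4 ⊽ t must be 0, so at least one of w4, t is 1.
Enumerating the 64 input combinations, 21 give w6 = 1 and 43 give w6 = 0.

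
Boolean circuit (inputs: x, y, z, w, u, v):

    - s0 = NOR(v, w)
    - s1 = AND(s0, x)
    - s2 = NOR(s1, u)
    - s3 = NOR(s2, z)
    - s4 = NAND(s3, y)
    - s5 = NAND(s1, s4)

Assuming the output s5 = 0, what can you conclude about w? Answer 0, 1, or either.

s5 = NAND(s1, s4) must be 0, so both s1 = 1 and s4 = 1.
s1 = AND(s0, x) must be 1, so both s0 = 1 and x = 1.
s4 = NAND(s3, y) must be 1, so at least one of s3, y is 0.
Every assignment with s5 = 0 has w = 0; there are 6 such assignment(s).

0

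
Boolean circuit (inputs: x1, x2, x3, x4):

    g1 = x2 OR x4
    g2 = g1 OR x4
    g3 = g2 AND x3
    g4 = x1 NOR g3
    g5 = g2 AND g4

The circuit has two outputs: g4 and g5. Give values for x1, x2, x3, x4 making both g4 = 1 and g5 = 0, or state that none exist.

x1=0, x2=0, x3=0, x4=0

Check with x1=0, x2=0, x3=0, x4=0:
g1 = x2 OR x4 = 0 OR 0 = 0
g2 = g1 OR x4 = 0 OR 0 = 0
g3 = g2 AND x3 = 0 AND 0 = 0
g4 = x1 NOR g3 = 0 NOR 0 = 1
g5 = g2 AND g4 = 0 AND 1 = 0
So g4 = 1 and g5 = 0.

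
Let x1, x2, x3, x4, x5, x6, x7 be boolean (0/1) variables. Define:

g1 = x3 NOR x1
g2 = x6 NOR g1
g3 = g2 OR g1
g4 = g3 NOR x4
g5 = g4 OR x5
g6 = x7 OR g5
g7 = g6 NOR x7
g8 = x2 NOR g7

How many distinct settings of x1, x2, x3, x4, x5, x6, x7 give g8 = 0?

77

g8 = x2 NOR g7 must be 0, so at least one of x2, g7 is 1.
Enumerating the 128 input combinations, 77 give g8 = 0 and 51 give g8 = 1.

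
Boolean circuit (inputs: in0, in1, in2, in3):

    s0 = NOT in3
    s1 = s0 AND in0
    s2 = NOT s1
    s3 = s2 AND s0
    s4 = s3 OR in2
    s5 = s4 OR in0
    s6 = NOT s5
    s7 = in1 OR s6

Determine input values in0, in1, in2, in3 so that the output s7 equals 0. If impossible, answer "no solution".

s7 = in1 OR s6 must be 0, so both in1 = 0 and s6 = 0.
s6 = NOT s5 must be 0, so s5 = 1.
Check with in0=1, in1=0, in2=1, in3=0:
s0 = NOT in3 = NOT 0 = 1
s1 = s0 AND in0 = 1 AND 1 = 1
s2 = NOT s1 = NOT 1 = 0
s3 = s2 AND s0 = 0 AND 1 = 0
s4 = s3 OR in2 = 0 OR 1 = 1
s5 = s4 OR in0 = 1 OR 1 = 1
s6 = NOT s5 = NOT 1 = 0
s7 = in1 OR s6 = 0 OR 0 = 0
So s7 = 0 as required.

in0=1, in1=0, in2=1, in3=0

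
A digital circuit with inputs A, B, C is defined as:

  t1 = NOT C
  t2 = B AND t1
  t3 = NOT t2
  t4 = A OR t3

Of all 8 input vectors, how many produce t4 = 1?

t4 = A OR t3 must be 1, so at least one of A, t3 is 1.
Enumerating the 8 input combinations, 7 give t4 = 1 and 1 give t4 = 0.

7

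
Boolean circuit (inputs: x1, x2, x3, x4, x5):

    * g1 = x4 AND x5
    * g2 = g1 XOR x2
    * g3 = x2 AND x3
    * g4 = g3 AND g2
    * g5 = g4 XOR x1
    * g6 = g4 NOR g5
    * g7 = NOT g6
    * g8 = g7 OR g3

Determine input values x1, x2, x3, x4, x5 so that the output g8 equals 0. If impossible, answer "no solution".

Check with x1=0, x2=0, x3=0, x4=1, x5=0:
g1 = x4 AND x5 = 1 AND 0 = 0
g2 = g1 XOR x2 = 0 XOR 0 = 0
g3 = x2 AND x3 = 0 AND 0 = 0
g4 = g3 AND g2 = 0 AND 0 = 0
g5 = g4 XOR x1 = 0 XOR 0 = 0
g6 = g4 NOR g5 = 0 NOR 0 = 1
g7 = NOT g6 = NOT 1 = 0
g8 = g7 OR g3 = 0 OR 0 = 0
So g8 = 0 as required.

x1=0, x2=0, x3=0, x4=1, x5=0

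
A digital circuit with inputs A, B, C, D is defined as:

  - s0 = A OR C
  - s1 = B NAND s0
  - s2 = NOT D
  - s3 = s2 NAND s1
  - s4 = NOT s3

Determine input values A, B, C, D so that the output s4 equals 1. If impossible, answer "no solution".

A=0 B=1 C=0 D=0

s4 = NOT s3 must be 1, so s3 = 0.
Check with A=0 B=1 C=0 D=0:
s0 = A OR C = 0 OR 0 = 0
s1 = B NAND s0 = 1 NAND 0 = 1
s2 = NOT D = NOT 0 = 1
s3 = s2 NAND s1 = 1 NAND 1 = 0
s4 = NOT s3 = NOT 0 = 1
So s4 = 1 as required.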